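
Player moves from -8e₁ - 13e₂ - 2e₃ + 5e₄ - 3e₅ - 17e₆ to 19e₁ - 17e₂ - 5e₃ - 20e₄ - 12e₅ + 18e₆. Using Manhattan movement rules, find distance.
103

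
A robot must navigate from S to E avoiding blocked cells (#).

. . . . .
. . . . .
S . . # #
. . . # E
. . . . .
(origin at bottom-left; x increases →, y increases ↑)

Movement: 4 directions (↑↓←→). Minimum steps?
7
(one shortest path: (0, 2) → (1, 2) → (2, 2) → (2, 1) → (2, 0) → (3, 0) → (4, 0) → (4, 1))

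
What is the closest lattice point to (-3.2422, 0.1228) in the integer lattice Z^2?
(-3, 0)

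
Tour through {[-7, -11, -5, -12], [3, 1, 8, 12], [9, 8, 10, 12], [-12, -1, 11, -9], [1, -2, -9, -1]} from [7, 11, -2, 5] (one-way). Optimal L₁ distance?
140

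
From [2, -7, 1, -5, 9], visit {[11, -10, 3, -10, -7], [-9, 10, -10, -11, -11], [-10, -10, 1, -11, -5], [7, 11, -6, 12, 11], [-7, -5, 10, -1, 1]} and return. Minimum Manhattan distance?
258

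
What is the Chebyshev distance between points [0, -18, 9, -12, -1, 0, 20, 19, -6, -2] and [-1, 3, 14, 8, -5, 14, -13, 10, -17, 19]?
33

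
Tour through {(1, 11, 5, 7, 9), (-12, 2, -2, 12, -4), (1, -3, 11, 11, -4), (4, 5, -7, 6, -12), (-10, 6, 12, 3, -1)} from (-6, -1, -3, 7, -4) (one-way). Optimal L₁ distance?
159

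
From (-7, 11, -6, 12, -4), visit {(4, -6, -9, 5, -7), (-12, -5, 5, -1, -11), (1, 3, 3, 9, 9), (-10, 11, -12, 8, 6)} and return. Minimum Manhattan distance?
196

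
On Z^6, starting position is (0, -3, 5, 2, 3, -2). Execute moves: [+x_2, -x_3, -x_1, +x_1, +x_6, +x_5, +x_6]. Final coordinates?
(0, -2, 4, 2, 4, 0)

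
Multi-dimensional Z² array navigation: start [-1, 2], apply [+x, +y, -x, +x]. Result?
(0, 3)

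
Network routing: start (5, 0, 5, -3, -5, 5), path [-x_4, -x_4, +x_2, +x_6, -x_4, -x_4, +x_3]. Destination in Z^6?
(5, 1, 6, -7, -5, 6)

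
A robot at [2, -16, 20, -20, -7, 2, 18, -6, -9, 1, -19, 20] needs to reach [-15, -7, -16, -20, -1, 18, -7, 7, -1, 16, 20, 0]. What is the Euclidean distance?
70.4415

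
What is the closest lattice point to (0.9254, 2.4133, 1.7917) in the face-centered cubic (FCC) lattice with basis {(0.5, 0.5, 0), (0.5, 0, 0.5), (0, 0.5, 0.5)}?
(1, 2.5, 1.5)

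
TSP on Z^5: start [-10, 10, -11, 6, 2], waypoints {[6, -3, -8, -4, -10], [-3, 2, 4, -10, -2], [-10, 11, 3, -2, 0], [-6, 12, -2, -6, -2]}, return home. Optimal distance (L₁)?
158
(one optimal route: (-10, 10, -11, 6, 2) → (6, -3, -8, -4, -10) → (-3, 2, 4, -10, -2) → (-6, 12, -2, -6, -2) → (-10, 11, 3, -2, 0) → (-10, 10, -11, 6, 2))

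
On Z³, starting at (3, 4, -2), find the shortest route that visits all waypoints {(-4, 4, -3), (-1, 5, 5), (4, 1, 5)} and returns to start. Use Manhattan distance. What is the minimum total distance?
40
(one optimal route: (3, 4, -2) → (-4, 4, -3) → (-1, 5, 5) → (4, 1, 5) → (3, 4, -2))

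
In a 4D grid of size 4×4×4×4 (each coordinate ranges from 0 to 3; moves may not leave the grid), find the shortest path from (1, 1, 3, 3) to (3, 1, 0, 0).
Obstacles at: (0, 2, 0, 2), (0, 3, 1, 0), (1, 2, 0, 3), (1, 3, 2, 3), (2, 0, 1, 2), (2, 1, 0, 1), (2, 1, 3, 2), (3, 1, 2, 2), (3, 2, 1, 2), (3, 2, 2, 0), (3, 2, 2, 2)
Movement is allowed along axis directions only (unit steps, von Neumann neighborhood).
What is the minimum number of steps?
8
(one shortest path: (1, 1, 3, 3) → (2, 1, 3, 3) → (3, 1, 3, 3) → (3, 1, 2, 3) → (3, 1, 1, 3) → (3, 1, 0, 3) → (3, 1, 0, 2) → (3, 1, 0, 1) → (3, 1, 0, 0))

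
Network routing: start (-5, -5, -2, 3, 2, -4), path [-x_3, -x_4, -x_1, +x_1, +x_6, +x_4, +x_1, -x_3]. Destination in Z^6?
(-4, -5, -4, 3, 2, -3)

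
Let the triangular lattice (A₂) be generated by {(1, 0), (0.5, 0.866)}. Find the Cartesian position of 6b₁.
(6, 0)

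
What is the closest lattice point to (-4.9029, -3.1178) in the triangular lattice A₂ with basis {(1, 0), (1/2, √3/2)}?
(-5, -3.464)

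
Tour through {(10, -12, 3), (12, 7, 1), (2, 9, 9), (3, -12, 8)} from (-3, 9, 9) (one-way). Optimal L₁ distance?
60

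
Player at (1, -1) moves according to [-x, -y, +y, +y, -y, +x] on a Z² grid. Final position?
(1, -1)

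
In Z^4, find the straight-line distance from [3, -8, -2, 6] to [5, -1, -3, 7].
7.4162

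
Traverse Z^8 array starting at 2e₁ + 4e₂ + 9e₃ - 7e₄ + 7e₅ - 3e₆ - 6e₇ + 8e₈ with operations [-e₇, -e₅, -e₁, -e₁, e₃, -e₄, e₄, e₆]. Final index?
(0, 4, 10, -7, 6, -2, -7, 8)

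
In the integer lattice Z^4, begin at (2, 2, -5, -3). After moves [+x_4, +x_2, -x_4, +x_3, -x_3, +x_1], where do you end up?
(3, 3, -5, -3)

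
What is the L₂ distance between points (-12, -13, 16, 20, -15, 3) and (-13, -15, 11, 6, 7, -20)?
35.1994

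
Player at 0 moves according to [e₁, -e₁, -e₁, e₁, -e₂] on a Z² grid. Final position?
(0, -1)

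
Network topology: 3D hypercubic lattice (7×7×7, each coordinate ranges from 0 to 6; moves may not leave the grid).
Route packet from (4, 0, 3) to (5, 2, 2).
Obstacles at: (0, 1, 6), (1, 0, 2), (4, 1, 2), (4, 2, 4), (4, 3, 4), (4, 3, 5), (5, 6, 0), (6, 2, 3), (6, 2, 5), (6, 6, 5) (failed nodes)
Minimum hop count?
4
(one shortest path: (4, 0, 3) → (5, 0, 3) → (5, 1, 3) → (5, 2, 3) → (5, 2, 2))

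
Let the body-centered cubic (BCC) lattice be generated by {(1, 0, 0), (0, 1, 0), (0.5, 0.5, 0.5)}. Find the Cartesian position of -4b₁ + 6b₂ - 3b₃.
(-5.5, 4.5, -1.5)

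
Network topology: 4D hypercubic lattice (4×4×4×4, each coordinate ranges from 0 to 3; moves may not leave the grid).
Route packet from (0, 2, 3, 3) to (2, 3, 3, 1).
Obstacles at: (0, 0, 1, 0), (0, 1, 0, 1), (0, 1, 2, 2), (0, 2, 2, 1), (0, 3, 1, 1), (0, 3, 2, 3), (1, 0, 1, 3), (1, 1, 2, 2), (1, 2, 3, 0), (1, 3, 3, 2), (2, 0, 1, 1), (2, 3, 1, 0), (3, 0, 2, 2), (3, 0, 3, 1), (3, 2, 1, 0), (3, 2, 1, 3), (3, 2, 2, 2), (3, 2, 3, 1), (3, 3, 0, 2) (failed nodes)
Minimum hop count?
5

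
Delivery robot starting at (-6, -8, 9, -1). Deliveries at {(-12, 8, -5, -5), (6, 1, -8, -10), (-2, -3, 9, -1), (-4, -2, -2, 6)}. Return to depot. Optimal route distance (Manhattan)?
138
(one optimal route: (-6, -8, 9, -1) → (-12, 8, -5, -5) → (6, 1, -8, -10) → (-4, -2, -2, 6) → (-2, -3, 9, -1) → (-6, -8, 9, -1))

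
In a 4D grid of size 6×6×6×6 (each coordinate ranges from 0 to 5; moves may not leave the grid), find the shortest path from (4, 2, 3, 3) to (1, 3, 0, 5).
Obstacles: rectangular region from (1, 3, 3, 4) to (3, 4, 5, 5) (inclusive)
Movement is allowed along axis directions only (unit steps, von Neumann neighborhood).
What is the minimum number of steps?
9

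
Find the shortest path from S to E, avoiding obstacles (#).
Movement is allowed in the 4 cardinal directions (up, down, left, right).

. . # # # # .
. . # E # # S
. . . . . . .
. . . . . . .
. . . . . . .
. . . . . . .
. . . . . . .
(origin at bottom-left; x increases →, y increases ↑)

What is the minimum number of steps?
5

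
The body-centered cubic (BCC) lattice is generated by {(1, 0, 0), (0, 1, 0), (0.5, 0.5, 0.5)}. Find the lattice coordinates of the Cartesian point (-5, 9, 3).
-8b₁ + 6b₂ + 6b₃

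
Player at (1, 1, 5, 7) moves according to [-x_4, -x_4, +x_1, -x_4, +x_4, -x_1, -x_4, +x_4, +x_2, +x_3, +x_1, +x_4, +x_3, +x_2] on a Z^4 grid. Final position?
(2, 3, 7, 6)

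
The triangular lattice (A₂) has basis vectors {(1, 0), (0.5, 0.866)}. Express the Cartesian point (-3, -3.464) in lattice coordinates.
-b₁ - 4b₂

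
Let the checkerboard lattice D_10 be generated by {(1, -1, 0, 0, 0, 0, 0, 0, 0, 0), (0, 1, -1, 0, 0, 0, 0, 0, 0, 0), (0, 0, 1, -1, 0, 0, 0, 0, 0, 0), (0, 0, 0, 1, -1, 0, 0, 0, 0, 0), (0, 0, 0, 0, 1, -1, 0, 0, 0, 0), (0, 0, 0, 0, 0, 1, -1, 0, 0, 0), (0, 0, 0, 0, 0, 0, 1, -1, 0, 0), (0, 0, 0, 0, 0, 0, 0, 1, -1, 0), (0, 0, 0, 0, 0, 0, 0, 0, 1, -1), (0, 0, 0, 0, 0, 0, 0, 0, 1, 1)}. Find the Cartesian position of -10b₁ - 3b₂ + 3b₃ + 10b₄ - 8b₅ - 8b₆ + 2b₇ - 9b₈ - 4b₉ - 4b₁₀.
(-10, 7, 6, 7, -18, 0, 10, -11, 1, 0)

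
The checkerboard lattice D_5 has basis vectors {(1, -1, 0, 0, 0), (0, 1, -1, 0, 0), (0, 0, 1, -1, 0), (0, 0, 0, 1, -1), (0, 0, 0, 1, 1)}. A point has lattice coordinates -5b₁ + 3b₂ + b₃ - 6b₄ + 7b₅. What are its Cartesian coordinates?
(-5, 8, -2, 0, 13)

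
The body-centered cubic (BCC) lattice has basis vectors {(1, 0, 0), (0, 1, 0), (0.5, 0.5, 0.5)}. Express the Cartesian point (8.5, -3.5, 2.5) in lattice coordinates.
6b₁ - 6b₂ + 5b₃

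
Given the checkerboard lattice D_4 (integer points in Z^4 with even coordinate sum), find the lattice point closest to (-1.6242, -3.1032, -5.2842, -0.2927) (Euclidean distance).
(-2, -3, -5, 0)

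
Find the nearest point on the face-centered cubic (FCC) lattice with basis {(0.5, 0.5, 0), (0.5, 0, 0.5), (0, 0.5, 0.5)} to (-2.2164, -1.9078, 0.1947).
(-2, -2, 0)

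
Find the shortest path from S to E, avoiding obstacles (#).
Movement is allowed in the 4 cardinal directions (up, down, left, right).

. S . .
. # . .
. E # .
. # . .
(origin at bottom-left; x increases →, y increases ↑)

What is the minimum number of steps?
4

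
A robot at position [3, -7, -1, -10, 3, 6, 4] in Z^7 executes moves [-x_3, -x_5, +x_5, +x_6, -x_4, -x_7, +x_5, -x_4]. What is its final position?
(3, -7, -2, -12, 4, 7, 3)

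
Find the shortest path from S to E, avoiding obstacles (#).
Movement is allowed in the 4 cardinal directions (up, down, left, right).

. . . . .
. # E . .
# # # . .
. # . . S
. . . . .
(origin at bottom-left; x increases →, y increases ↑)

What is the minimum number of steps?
4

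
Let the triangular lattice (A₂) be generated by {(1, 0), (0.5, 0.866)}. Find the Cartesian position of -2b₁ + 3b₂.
(-0.5, 2.598)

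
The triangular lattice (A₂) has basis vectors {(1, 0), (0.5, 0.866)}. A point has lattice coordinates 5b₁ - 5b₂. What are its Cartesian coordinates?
(2.5, -4.33)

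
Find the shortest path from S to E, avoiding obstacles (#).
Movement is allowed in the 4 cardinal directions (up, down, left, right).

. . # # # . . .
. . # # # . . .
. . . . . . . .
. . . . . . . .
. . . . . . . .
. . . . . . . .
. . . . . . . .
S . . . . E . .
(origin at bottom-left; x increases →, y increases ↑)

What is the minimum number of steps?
5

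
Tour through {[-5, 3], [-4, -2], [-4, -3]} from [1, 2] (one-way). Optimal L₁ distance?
14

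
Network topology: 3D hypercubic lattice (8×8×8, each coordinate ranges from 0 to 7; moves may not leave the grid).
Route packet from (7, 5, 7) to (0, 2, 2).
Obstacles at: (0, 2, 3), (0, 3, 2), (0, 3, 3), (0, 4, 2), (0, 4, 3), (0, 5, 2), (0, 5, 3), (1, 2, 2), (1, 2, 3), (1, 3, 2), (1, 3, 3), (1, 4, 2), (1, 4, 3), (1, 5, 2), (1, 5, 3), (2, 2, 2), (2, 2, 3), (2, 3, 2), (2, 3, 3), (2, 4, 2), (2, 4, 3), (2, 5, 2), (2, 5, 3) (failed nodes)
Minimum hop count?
17
(one shortest path: (7, 5, 7) → (6, 5, 7) → (5, 5, 7) → (4, 5, 7) → (3, 5, 7) → (2, 5, 7) → (1, 5, 7) → (0, 5, 7) → (0, 4, 7) → (0, 3, 7) → (0, 2, 7) → (0, 1, 7) → (0, 1, 6) → (0, 1, 5) → (0, 1, 4) → (0, 1, 3) → (0, 1, 2) → (0, 2, 2))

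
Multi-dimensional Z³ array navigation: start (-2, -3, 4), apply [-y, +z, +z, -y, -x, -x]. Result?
(-4, -5, 6)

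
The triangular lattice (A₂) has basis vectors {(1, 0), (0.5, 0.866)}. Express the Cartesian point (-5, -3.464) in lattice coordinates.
-3b₁ - 4b₂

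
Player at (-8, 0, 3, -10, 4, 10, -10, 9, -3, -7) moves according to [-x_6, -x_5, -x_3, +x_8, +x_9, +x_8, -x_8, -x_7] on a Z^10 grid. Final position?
(-8, 0, 2, -10, 3, 9, -11, 10, -2, -7)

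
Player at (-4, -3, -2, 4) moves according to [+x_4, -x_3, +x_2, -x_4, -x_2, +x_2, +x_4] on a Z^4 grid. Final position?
(-4, -2, -3, 5)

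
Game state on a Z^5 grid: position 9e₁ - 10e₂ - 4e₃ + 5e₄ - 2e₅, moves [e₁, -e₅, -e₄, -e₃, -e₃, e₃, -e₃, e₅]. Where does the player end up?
(10, -10, -6, 4, -2)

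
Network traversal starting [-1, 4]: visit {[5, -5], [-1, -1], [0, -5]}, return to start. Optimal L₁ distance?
30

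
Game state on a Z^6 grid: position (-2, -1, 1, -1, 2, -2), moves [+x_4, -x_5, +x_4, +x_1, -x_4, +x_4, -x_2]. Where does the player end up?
(-1, -2, 1, 1, 1, -2)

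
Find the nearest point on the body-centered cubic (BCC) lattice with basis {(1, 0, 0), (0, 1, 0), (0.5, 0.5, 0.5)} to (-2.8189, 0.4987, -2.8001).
(-2.5, 0.5, -2.5)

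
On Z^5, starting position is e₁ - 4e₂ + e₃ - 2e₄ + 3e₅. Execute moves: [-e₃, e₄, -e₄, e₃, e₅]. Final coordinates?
(1, -4, 1, -2, 4)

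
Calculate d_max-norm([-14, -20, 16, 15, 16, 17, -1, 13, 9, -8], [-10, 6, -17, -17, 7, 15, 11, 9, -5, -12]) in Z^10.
33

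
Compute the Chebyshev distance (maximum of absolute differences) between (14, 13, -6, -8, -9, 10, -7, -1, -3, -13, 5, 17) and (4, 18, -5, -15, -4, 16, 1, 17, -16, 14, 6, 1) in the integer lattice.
27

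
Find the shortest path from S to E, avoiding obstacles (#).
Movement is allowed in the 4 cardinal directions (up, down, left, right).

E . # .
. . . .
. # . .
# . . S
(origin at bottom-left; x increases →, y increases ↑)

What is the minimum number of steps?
6
(one shortest path: (3, 0) → (2, 0) → (2, 1) → (2, 2) → (1, 2) → (0, 2) → (0, 3))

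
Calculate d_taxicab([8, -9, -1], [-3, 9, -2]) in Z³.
30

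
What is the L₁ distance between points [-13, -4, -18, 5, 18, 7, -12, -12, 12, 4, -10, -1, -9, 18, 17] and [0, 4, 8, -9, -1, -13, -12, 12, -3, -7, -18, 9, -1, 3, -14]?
222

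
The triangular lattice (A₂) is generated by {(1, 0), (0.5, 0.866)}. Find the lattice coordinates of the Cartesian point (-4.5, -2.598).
-3b₁ - 3b₂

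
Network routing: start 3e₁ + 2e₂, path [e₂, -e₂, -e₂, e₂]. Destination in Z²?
(3, 2)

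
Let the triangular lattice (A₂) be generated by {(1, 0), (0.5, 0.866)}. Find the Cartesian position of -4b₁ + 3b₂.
(-2.5, 2.598)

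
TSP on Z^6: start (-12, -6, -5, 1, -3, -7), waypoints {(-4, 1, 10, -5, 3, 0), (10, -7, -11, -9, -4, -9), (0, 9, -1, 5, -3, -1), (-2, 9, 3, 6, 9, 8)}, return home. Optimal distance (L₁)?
216
(one optimal route: (-12, -6, -5, 1, -3, -7) → (10, -7, -11, -9, -4, -9) → (-4, 1, 10, -5, 3, 0) → (-2, 9, 3, 6, 9, 8) → (0, 9, -1, 5, -3, -1) → (-12, -6, -5, 1, -3, -7))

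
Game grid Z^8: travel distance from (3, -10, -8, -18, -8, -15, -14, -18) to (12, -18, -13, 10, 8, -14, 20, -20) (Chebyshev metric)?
34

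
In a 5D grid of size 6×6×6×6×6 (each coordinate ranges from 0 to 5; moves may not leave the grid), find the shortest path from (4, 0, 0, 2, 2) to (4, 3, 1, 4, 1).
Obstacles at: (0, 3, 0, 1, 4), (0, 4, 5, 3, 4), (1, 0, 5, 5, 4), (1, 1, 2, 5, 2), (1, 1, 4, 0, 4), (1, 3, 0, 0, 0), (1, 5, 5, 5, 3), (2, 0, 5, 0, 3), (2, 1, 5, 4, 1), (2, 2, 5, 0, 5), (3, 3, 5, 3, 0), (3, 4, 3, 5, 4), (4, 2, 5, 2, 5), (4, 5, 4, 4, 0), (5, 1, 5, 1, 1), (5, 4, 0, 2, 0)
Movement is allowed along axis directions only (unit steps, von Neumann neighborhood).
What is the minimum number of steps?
7
(one shortest path: (4, 0, 0, 2, 2) → (4, 1, 0, 2, 2) → (4, 2, 0, 2, 2) → (4, 3, 0, 2, 2) → (4, 3, 1, 2, 2) → (4, 3, 1, 3, 2) → (4, 3, 1, 4, 2) → (4, 3, 1, 4, 1))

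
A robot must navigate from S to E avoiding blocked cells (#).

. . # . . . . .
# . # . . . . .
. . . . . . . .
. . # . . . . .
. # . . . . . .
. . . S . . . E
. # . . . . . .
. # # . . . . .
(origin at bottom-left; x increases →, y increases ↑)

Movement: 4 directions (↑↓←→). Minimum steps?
4
(one shortest path: (3, 2) → (4, 2) → (5, 2) → (6, 2) → (7, 2))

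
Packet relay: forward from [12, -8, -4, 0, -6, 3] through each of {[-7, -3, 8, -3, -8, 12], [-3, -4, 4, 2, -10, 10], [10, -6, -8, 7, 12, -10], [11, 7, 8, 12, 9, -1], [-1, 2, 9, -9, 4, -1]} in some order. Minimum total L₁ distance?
192
(one optimal route: (12, -8, -4, 0, -6, 3) → (-3, -4, 4, 2, -10, 10) → (-7, -3, 8, -3, -8, 12) → (-1, 2, 9, -9, 4, -1) → (11, 7, 8, 12, 9, -1) → (10, -6, -8, 7, 12, -10))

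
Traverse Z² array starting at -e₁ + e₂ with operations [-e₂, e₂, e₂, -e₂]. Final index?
(-1, 1)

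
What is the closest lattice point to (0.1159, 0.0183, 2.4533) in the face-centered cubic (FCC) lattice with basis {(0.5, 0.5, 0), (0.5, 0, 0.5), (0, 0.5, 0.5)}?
(0.5, 0, 2.5)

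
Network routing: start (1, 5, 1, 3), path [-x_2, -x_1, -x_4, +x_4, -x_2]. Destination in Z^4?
(0, 3, 1, 3)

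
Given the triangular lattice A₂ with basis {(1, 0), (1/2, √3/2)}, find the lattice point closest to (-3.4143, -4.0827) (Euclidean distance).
(-3.5, -4.33)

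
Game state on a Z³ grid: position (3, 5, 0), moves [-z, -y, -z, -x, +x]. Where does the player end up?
(3, 4, -2)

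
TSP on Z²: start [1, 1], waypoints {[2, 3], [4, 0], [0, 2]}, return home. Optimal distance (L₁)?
14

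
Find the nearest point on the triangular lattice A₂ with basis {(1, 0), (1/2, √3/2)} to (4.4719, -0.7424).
(4.5, -0.866)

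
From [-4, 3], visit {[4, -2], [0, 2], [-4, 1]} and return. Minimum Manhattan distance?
26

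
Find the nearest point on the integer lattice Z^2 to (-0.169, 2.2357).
(0, 2)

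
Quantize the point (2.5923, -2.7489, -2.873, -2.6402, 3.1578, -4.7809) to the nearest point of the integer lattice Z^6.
(3, -3, -3, -3, 3, -5)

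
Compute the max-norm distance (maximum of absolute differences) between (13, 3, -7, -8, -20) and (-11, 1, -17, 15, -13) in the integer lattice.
24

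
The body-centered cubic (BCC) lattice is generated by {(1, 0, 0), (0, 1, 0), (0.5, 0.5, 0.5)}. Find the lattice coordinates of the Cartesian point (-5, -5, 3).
-8b₁ - 8b₂ + 6b₃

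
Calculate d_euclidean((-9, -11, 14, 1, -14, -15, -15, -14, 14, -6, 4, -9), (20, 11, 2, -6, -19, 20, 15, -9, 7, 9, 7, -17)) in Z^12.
63.561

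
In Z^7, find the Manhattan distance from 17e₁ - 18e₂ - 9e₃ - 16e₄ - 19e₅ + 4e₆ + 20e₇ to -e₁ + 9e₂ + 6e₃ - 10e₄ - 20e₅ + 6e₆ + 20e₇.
69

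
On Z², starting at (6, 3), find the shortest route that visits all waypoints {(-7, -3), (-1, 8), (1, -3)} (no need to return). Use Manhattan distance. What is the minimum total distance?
33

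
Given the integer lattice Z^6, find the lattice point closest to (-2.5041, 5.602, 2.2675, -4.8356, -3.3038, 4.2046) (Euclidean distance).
(-3, 6, 2, -5, -3, 4)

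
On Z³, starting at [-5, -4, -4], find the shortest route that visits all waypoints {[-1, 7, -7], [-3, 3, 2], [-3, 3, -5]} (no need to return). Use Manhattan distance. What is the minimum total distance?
30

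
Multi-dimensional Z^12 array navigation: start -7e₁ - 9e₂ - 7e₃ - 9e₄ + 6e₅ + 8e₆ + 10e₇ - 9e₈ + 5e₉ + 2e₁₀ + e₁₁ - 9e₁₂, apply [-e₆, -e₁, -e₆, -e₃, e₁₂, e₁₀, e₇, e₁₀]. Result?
(-8, -9, -8, -9, 6, 6, 11, -9, 5, 4, 1, -8)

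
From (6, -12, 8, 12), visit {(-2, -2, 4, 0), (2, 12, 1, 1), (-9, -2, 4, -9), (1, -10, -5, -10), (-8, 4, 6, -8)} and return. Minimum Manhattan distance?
168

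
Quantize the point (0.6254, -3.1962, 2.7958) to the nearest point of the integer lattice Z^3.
(1, -3, 3)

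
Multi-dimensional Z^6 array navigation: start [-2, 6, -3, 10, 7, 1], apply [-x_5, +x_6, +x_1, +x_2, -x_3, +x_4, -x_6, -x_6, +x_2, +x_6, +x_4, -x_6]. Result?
(-1, 8, -4, 12, 6, 0)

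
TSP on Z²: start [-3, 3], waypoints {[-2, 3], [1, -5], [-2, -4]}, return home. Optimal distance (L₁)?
24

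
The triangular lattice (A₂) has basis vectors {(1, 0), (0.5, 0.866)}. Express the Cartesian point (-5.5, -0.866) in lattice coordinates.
-5b₁ - b₂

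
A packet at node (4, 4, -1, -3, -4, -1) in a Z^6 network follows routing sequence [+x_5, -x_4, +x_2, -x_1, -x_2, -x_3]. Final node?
(3, 4, -2, -4, -3, -1)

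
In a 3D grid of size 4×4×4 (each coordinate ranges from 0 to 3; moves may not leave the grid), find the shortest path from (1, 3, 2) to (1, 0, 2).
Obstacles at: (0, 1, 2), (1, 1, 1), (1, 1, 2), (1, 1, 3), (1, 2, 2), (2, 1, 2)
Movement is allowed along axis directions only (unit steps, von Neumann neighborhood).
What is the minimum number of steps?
7
(one shortest path: (1, 3, 2) → (0, 3, 2) → (0, 2, 2) → (0, 2, 1) → (0, 1, 1) → (0, 0, 1) → (1, 0, 1) → (1, 0, 2))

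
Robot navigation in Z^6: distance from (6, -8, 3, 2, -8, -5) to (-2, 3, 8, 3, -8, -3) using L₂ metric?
14.6629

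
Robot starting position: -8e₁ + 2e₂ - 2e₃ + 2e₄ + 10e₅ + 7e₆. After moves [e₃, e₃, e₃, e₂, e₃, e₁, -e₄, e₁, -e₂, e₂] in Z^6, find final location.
(-6, 3, 2, 1, 10, 7)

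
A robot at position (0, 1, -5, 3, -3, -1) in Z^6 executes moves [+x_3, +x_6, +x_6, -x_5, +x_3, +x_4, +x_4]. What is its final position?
(0, 1, -3, 5, -4, 1)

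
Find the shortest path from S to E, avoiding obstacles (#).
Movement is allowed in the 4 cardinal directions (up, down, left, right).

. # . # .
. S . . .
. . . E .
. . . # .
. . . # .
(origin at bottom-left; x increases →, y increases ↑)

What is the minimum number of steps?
3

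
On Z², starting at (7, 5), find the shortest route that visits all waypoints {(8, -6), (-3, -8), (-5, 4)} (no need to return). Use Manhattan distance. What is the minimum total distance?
39
(one optimal route: (7, 5) → (8, -6) → (-3, -8) → (-5, 4))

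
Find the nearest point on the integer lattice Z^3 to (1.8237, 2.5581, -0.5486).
(2, 3, -1)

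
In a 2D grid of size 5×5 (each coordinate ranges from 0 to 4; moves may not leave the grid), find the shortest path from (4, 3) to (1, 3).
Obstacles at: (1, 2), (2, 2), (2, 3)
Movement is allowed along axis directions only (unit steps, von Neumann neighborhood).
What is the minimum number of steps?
5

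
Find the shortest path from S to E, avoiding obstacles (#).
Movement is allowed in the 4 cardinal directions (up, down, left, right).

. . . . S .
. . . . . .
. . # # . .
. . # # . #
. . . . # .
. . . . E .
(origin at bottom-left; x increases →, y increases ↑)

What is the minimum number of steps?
11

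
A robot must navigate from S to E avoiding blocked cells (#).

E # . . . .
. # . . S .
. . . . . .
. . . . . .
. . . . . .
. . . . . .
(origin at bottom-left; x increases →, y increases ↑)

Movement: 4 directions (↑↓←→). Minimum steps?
7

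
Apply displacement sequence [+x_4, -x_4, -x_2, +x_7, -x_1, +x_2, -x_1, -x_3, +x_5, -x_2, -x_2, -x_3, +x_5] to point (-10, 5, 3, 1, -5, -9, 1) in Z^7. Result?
(-12, 3, 1, 1, -3, -9, 2)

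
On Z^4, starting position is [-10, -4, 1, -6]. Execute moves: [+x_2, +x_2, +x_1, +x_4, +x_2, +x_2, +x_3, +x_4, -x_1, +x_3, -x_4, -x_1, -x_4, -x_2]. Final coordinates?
(-11, -1, 3, -6)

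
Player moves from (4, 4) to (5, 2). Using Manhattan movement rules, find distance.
3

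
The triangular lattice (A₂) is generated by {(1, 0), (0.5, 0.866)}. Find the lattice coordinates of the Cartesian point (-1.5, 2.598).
-3b₁ + 3b₂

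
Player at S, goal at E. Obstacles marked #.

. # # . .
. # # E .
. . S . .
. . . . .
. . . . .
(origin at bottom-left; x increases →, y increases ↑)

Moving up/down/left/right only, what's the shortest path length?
2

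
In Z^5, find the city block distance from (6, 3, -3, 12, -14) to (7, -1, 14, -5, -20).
45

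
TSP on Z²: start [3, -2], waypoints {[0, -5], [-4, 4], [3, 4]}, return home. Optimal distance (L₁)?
32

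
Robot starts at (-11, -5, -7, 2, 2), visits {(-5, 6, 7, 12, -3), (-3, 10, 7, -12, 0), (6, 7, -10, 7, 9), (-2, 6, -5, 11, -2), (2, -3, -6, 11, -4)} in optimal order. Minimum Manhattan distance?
145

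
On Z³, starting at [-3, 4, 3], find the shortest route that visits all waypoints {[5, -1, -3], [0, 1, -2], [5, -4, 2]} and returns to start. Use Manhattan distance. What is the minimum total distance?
44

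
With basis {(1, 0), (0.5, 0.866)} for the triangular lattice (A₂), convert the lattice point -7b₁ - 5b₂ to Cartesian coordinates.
(-9.5, -4.33)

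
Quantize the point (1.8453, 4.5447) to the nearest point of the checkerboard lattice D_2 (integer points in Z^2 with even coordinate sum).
(2, 4)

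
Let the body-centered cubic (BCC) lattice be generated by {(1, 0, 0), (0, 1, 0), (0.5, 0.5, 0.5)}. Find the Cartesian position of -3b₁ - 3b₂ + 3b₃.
(-1.5, -1.5, 1.5)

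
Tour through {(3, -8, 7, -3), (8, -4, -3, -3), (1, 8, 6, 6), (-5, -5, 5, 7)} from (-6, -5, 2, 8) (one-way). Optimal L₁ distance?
73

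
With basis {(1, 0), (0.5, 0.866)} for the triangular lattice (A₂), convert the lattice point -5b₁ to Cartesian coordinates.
(-5, 0)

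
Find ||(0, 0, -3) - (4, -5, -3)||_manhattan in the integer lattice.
9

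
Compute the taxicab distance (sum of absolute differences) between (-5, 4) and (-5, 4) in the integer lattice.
0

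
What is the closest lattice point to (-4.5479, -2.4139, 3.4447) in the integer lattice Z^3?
(-5, -2, 3)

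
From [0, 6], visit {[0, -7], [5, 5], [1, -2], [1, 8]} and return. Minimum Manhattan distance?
40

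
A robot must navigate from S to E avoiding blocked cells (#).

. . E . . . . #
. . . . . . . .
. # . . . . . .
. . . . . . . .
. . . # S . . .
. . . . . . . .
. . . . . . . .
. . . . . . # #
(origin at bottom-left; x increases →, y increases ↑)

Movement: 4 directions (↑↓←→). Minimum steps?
6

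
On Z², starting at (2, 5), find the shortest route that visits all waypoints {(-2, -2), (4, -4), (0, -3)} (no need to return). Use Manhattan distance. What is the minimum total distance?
19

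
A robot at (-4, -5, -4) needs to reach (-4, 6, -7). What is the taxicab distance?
14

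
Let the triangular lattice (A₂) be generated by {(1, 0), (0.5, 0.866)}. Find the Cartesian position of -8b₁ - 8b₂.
(-12, -6.928)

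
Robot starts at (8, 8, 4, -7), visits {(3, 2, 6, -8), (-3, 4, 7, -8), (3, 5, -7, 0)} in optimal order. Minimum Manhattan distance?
52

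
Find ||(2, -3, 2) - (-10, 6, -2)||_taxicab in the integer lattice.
25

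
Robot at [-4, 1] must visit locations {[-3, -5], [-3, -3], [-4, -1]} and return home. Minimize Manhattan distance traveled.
14
(one optimal route: (-4, 1) → (-3, -5) → (-3, -3) → (-4, -1) → (-4, 1))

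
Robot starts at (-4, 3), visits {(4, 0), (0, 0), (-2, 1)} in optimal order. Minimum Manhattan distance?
11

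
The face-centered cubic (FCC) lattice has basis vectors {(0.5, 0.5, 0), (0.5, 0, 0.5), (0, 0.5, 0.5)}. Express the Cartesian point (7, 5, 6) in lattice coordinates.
6b₁ + 8b₂ + 4b₃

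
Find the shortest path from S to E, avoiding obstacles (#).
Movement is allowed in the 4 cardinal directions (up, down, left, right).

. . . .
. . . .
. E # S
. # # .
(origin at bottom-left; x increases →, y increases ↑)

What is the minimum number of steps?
4
(one shortest path: (3, 1) → (3, 2) → (2, 2) → (1, 2) → (1, 1))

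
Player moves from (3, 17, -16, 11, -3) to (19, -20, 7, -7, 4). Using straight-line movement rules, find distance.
50.2693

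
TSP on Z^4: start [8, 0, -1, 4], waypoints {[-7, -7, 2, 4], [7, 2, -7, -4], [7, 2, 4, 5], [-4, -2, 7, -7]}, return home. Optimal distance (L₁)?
108
(one optimal route: (8, 0, -1, 4) → (7, 2, -7, -4) → (-4, -2, 7, -7) → (-7, -7, 2, 4) → (7, 2, 4, 5) → (8, 0, -1, 4))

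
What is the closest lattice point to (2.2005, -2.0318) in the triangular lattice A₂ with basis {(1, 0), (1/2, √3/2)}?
(2, -1.732)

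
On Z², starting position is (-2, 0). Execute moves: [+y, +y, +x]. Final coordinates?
(-1, 2)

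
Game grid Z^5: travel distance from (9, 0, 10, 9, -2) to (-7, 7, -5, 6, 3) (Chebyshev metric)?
16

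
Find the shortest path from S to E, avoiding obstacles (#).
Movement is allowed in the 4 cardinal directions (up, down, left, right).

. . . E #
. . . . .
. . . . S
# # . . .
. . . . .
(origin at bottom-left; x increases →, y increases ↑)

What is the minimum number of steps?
3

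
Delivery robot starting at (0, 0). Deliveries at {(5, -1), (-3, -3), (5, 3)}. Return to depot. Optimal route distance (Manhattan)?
28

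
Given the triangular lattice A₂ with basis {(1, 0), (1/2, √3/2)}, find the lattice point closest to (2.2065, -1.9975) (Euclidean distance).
(2, -1.732)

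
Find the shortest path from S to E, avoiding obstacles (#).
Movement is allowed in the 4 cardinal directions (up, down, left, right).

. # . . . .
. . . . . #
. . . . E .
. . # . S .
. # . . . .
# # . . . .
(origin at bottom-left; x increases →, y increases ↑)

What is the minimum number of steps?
1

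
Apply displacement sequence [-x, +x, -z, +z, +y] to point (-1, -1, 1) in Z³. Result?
(-1, 0, 1)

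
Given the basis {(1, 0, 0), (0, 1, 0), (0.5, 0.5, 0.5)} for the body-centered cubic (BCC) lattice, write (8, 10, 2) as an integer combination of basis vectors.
6b₁ + 8b₂ + 4b₃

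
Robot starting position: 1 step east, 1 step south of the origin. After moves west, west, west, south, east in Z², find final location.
(-1, -2)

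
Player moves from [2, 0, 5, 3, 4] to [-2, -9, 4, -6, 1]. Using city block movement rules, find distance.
26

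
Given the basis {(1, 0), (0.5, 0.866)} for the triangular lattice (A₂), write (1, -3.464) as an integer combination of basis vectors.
3b₁ - 4b₂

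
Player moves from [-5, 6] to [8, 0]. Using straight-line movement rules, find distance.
14.3178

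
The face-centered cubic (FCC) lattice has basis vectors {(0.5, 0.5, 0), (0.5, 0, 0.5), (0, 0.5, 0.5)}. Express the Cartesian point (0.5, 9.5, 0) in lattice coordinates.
10b₁ - 9b₂ + 9b₃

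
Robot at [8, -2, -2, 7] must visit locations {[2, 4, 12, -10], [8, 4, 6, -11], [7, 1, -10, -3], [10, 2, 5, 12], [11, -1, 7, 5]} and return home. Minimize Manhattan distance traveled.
128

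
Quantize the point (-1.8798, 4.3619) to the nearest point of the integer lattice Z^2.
(-2, 4)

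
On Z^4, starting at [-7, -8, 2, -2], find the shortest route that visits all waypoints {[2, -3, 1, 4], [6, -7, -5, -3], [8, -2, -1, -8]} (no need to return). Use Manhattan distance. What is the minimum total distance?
58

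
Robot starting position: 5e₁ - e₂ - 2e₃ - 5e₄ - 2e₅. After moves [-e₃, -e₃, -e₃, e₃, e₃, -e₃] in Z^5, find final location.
(5, -1, -4, -5, -2)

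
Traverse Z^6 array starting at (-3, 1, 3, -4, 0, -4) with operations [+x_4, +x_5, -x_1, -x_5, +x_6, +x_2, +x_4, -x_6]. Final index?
(-4, 2, 3, -2, 0, -4)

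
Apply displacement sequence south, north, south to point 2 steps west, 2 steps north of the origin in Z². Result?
(-2, 1)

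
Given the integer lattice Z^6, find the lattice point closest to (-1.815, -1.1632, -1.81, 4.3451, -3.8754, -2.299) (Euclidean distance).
(-2, -1, -2, 4, -4, -2)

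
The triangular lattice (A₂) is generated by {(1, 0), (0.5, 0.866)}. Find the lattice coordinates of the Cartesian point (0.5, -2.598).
2b₁ - 3b₂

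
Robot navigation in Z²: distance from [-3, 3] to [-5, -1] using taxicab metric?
6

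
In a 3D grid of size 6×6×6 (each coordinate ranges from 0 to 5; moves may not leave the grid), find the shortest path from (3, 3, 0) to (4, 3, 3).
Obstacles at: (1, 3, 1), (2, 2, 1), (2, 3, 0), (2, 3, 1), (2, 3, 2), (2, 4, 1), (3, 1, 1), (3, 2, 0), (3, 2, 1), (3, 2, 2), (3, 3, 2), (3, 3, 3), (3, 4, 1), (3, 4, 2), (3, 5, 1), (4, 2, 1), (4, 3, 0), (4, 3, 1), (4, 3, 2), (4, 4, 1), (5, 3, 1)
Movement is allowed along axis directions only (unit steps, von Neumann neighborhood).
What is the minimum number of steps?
8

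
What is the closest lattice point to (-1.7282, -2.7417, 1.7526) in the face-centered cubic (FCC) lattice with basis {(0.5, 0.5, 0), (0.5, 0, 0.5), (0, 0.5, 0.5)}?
(-1.5, -2.5, 2)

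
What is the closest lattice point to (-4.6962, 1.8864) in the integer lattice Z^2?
(-5, 2)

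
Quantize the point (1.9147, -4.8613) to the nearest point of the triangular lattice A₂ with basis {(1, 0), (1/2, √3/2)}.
(2, -5.196)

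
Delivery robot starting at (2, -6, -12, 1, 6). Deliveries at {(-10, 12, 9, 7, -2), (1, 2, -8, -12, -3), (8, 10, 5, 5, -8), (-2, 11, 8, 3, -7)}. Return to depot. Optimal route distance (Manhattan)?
186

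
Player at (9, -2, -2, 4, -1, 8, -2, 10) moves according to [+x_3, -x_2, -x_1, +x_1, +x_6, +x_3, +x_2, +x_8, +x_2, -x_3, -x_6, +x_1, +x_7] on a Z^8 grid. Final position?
(10, -1, -1, 4, -1, 8, -1, 11)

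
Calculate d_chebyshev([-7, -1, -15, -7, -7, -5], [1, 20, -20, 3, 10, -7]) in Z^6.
21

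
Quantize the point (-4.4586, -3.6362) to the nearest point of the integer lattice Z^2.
(-4, -4)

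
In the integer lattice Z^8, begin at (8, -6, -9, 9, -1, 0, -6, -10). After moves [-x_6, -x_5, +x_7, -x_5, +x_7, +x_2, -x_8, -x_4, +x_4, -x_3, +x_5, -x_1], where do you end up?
(7, -5, -10, 9, -2, -1, -4, -11)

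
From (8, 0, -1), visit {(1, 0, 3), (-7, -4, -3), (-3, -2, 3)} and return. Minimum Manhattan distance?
50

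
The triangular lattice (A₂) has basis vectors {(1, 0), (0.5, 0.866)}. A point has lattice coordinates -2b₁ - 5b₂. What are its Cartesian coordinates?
(-4.5, -4.33)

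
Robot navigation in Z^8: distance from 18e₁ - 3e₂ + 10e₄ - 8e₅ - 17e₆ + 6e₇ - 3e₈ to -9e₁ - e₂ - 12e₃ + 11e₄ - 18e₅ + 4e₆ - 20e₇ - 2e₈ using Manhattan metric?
100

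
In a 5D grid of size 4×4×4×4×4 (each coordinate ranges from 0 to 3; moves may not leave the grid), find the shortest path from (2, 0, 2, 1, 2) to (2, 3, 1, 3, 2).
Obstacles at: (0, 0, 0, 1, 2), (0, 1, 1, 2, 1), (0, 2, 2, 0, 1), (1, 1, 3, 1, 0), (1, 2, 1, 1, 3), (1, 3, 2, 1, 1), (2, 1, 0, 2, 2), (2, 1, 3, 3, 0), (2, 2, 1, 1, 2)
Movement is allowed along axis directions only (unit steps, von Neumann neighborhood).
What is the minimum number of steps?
6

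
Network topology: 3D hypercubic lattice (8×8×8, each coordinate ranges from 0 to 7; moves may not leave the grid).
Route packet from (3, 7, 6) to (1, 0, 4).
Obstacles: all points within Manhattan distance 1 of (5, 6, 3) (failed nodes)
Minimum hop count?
11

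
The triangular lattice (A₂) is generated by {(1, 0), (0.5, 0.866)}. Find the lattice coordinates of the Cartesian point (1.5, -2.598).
3b₁ - 3b₂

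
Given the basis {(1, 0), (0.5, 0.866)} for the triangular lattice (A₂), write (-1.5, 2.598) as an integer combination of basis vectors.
-3b₁ + 3b₂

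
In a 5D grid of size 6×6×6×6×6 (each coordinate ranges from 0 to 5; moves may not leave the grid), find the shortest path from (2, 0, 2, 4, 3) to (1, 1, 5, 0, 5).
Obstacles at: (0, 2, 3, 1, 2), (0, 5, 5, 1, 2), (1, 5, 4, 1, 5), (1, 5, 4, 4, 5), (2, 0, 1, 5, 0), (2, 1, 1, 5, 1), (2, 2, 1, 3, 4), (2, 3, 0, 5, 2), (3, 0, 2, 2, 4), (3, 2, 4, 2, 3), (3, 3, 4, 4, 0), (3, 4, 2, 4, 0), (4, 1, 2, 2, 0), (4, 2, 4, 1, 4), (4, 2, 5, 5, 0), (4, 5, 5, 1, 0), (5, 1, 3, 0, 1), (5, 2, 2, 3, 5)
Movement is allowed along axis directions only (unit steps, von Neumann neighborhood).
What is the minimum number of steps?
11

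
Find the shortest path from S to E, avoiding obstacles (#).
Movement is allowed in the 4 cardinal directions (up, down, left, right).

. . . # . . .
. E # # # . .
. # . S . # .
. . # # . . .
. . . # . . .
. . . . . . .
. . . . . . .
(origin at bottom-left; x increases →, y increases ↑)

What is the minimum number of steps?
13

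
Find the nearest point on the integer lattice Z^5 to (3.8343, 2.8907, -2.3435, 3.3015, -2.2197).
(4, 3, -2, 3, -2)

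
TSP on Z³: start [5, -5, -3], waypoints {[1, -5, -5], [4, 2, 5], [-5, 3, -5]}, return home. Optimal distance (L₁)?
56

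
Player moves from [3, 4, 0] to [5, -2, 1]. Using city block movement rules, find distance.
9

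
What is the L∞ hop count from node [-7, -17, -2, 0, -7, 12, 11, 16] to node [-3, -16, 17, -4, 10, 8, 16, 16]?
19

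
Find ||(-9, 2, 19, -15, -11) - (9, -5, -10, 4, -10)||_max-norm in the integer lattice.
29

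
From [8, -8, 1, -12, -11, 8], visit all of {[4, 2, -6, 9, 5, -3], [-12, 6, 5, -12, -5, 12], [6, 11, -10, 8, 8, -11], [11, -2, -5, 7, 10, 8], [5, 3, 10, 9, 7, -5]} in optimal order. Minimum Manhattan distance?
216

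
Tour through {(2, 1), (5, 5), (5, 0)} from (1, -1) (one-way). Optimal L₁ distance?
12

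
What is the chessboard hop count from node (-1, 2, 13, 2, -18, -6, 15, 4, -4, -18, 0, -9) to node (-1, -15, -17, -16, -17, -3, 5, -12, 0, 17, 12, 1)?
35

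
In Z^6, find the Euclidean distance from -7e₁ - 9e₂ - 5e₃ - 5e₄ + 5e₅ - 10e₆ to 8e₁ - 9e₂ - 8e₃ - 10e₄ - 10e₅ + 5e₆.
26.6271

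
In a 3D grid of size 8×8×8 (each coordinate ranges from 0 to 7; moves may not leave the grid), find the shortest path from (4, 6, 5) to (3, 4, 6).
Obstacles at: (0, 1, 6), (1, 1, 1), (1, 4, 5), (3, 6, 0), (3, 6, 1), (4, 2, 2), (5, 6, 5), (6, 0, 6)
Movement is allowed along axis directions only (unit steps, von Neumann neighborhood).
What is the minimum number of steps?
4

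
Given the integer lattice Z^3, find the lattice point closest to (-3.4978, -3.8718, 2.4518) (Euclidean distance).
(-3, -4, 2)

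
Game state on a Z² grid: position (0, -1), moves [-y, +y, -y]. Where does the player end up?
(0, -2)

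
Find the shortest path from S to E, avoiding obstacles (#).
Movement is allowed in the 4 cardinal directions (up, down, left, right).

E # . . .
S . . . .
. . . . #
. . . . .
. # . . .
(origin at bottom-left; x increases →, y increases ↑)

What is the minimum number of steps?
1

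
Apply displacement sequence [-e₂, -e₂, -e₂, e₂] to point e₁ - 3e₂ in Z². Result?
(1, -5)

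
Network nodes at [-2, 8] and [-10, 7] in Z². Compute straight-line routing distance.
8.06226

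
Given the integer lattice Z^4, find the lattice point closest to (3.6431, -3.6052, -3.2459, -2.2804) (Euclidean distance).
(4, -4, -3, -2)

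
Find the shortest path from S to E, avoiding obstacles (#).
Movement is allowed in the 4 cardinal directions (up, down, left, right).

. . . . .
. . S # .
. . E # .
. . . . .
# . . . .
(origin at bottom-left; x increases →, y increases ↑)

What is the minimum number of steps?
1
(one shortest path: (2, 3) → (2, 2))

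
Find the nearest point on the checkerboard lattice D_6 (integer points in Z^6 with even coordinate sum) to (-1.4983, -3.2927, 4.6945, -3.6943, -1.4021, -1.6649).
(-1, -3, 5, -4, -1, -2)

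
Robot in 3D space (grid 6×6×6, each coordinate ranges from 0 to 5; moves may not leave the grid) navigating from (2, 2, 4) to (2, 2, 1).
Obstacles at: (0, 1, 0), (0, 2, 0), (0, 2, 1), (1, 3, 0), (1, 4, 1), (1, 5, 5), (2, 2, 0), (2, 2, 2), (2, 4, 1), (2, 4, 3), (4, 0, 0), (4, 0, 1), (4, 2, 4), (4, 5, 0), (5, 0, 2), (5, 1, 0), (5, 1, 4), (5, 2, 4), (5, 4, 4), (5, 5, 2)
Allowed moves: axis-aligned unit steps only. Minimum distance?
5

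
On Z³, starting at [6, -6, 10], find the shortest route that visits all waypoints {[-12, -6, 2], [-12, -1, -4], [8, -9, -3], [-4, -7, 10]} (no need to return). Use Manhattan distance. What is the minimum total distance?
68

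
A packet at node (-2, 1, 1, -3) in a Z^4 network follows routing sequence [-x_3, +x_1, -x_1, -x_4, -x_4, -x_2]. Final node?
(-2, 0, 0, -5)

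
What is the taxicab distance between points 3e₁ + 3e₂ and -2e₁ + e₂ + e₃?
8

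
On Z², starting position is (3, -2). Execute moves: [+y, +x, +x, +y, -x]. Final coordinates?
(4, 0)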